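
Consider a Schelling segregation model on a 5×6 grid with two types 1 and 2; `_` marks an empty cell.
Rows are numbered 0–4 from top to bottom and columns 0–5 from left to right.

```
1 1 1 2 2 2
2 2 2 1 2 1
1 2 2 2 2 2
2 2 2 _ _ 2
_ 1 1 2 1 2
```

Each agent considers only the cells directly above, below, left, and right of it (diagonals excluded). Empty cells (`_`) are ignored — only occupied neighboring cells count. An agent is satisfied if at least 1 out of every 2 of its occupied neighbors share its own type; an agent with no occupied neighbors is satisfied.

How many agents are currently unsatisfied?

(0,0)1 1/2 ok
(0,1)1 2/3 ok
(0,2)1 1/3 unhappy
(0,3)2 1/3 unhappy
(0,4)2 3/3 ok
(0,5)2 1/2 ok
(1,0)2 1/3 unhappy
(1,1)2 3/4 ok
(1,2)2 2/4 ok
(1,3)1 0/4 unhappy
(1,4)2 2/4 ok
(1,5)1 0/3 unhappy
(2,0)1 0/3 unhappy
(2,1)2 3/4 ok
(2,2)2 4/4 ok
(2,3)2 2/3 ok
(2,4)2 3/3 ok
(2,5)2 2/3 ok
(3,0)2 1/2 ok
(3,1)2 3/4 ok
(3,2)2 2/3 ok
(3,5)2 2/2 ok
(4,1)1 1/2 ok
(4,2)1 1/3 unhappy
(4,3)2 0/2 unhappy
(4,4)1 0/2 unhappy
(4,5)2 1/2 ok
Unsatisfied: (0,2), (0,3), (1,0), (1,3), (1,5), (2,0), (4,2), (4,3), (4,4) — 9 in total.

9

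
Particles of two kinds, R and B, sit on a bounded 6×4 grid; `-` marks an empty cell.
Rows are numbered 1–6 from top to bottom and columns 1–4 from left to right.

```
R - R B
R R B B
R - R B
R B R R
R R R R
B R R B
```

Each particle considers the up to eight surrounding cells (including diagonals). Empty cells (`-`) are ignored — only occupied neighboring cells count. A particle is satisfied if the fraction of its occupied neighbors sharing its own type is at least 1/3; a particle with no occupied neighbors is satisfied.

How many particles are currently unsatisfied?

4

(1,1)R 2/2 ok
(1,3)R 1/4 unhappy
(1,4)B 2/3 ok
(2,1)R 3/3 ok
(2,2)R 5/6 ok
(2,3)B 3/6 ok
(2,4)B 3/5 ok
(3,1)R 3/4 ok
(3,3)R 3/7 ok
(3,4)B 2/5 ok
(4,1)R 3/4 ok
(4,2)B 0/7 unhappy
(4,3)R 5/7 ok
(4,4)R 4/5 ok
(5,1)R 3/5 ok
(5,2)R 6/8 ok
(5,3)R 6/8 ok
(5,4)R 4/5 ok
(6,1)B 0/3 unhappy
(6,2)R 4/5 ok
(6,3)R 4/5 ok
(6,4)B 0/3 unhappy
Unsatisfied: (1,3), (4,2), (6,1), (6,4) — 4 in total.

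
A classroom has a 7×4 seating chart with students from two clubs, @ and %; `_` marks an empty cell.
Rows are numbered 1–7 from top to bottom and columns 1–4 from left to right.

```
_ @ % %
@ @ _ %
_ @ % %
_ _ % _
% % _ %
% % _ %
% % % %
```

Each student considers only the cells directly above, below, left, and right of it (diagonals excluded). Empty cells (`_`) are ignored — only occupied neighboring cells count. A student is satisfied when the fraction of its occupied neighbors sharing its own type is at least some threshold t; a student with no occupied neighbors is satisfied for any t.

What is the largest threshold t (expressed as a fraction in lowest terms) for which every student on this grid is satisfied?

1/2

(1,2)@ 1/2
(1,3)% 1/2
(1,4)% 2/2
(2,1)@ 1/1
(2,2)@ 3/3
(2,4)% 2/2
(3,2)@ 1/2
(3,3)% 2/3
(3,4)% 2/2
(4,3)% 1/1
(5,1)% 2/2
(5,2)% 2/2
(5,4)% 1/1
(6,1)% 3/3
(6,2)% 3/3
(6,4)% 2/2
(7,1)% 2/2
(7,2)% 3/3
(7,3)% 2/2
(7,4)% 2/2
The smallest same-type fraction is 1/2 at (1,2), which reduces to 1/2. Any threshold above that leaves this student unsatisfied.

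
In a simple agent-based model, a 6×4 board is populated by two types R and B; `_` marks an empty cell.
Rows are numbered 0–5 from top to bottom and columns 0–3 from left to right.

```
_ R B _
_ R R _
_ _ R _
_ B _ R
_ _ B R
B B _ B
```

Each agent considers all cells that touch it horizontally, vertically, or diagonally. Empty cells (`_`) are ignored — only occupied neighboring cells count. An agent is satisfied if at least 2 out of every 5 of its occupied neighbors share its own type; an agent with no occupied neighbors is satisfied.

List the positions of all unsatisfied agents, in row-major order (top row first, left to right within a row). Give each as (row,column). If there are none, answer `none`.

(0,2), (4,3)

Row 0: (0,1)R 2/3 satisfied · (0,2)B 0/3 not
Row 1: (1,1)R 3/4 satisfied · (1,2)R 3/4 satisfied
Row 2: (2,2)R 3/4 satisfied
Row 3: (3,1)B 1/2 satisfied · (3,3)R 2/3 satisfied
Row 4: (4,2)B 3/5 satisfied · (4,3)R 1/3 not
Row 5: (5,0)B 1/1 satisfied · (5,1)B 2/2 satisfied · (5,3)B 1/2 satisfied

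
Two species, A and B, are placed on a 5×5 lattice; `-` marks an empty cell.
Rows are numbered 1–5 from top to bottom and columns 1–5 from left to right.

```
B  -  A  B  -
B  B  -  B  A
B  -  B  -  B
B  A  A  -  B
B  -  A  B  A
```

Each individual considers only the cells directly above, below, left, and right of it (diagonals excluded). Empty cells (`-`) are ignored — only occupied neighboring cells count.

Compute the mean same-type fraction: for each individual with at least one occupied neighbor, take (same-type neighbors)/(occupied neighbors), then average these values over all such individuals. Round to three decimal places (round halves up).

0.519

Row 1: (1,1)B 1/1 · (1,3)A 0/1 · (1,4)B 1/2
Row 2: (2,1)B 3/3 · (2,2)B 1/1 · (2,4)B 1/2 · (2,5)A 0/2
Row 3: (3,1)B 2/2 · (3,3)B 0/1 · (3,5)B 1/2
Row 4: (4,1)B 2/3 · (4,2)A 1/2 · (4,3)A 2/3 · (4,5)B 1/2
Row 5: (5,1)B 1/1 · (5,3)A 1/2 · (5,4)B 0/2 · (5,5)A 0/2
Sum over 18 individuals: 1/1 + 0/1 + 1/2 + 3/3 + 1/1 + 1/2 + 0/2 + 2/2 + 0/1 + 1/2 + 2/3 + 1/2 + 2/3 + 1/2 + 1/1 + 1/2 + 0/2 + 0/2 = 28/3; mean = 28/3 ÷ 18 = 14/27 = 0.518518… → 0.519.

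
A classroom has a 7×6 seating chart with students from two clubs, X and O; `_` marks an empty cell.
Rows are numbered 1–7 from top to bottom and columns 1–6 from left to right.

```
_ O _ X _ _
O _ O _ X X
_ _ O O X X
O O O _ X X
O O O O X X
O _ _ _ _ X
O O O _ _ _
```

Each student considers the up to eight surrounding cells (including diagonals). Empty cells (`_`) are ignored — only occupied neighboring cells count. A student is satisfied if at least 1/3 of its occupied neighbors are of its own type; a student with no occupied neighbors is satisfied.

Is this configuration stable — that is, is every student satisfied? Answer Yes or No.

Yes

(1,2)O 2/2 ok
(1,4)X 1/2 ok
(2,1)O 1/1 ok
(2,3)O 3/4 ok
(2,5)X 4/5 ok
(2,6)X 3/3 ok
(3,3)O 4/4 ok
(3,4)O 3/6 ok
(3,5)X 5/6 ok
(3,6)X 5/5 ok
(4,1)O 3/3 ok
(4,2)O 6/6 ok
(4,3)O 6/6 ok
(4,5)X 5/7 ok
(4,6)X 5/5 ok
(5,1)O 4/4 ok
(5,2)O 6/6 ok
(5,3)O 4/4 ok
(5,4)O 2/4 ok
(5,5)X 4/5 ok
(5,6)X 4/4 ok
(6,1)O 4/4 ok
(6,6)X 2/2 ok
(7,1)O 2/2 ok
(7,2)O 3/3 ok
(7,3)O 1/1 ok
All meet the threshold, so the configuration is stable.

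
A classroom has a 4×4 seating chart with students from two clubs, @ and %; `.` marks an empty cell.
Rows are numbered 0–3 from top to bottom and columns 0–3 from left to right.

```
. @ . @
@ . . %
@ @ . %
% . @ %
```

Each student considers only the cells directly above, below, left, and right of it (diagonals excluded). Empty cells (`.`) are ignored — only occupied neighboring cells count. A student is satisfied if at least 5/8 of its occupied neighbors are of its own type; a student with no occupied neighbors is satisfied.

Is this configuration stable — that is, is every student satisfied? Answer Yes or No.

Row 0: (0,1)@ 0/0 ✓ · (0,3)@ 0/1 ✗
Row 1: (1,0)@ 1/1 ✓ · (1,3)% 1/2 ✗
Row 2: (2,0)@ 2/3 ✓ · (2,1)@ 1/1 ✓ · (2,3)% 2/2 ✓
Row 3: (3,0)% 0/1 ✗ · (3,2)@ 0/1 ✗ · (3,3)% 1/2 ✗
For instance (0,3) has only 0/1 same-type neighbors, below 5/8.

No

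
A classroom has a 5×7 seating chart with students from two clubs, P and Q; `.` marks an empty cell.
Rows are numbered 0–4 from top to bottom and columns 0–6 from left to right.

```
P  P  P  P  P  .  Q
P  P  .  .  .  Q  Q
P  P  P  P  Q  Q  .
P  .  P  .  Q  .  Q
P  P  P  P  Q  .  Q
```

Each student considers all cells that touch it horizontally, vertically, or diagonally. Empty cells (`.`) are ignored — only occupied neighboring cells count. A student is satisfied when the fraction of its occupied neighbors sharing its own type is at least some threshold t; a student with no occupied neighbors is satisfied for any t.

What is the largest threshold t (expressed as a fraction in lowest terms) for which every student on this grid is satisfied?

1/2

(0,0)P 3/3
(0,1)P 4/4
(0,2)P 3/3
(0,3)P 2/2
(0,4)P 1/2
(0,6)Q 2/2
(1,0)P 5/5
(1,1)P 7/7
(1,5)Q 4/5
(1,6)Q 3/3
(2,0)P 4/4
(2,1)P 6/6
(2,2)P 4/4
(2,3)P 2/4
(2,4)Q 3/4
(2,5)Q 5/5
(3,0)P 4/4
(3,2)P 6/6
(3,4)Q 3/5
(3,6)Q 2/2
(4,0)P 2/2
(4,1)P 4/4
(4,2)P 3/3
(4,3)P 2/4
(4,4)Q 1/2
(4,6)Q 1/1
The smallest same-type fraction is 1/2 at (0,4), which reduces to 1/2. Any threshold above that leaves this student unsatisfied.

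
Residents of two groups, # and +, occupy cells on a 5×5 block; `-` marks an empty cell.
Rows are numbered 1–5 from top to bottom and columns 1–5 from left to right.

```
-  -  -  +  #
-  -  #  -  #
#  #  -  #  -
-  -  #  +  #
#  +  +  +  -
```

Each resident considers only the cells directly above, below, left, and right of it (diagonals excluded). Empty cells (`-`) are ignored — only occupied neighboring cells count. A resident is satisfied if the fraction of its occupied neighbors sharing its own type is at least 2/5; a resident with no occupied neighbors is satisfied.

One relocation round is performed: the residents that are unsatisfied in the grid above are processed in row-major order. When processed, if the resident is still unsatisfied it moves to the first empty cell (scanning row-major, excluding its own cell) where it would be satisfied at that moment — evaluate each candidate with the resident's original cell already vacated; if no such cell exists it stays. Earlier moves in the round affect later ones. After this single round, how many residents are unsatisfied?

Initially unsatisfied (in order): (1,4), (3,4), (4,3), (4,4), (4,5), (5,1).
  (1,4) → (1,1).
  (3,4) → (1,3).
  (4,3) → (1,2).
  (4,4): now satisfied by earlier moves; stays.
  (4,5) → (1,4).
  (5,1) → (2,1).
Resulting grid:
+ # # # #
# - # - #
# # - - -
- - - + -
- + + + -
Unsatisfied now: (1,1).

1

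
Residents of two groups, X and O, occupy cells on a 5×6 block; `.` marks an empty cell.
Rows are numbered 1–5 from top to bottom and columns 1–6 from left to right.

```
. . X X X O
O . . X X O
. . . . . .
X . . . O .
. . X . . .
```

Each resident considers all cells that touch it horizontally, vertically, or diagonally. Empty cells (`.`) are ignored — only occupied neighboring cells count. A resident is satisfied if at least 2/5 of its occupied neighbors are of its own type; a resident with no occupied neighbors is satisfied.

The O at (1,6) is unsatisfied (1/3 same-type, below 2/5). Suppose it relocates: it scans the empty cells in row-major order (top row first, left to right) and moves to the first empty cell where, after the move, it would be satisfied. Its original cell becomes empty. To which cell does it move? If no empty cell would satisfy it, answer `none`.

Vacating (1,6). Empty cells in order:
  (1,1): 1/1 same-type → satisfied — stop here.

(1,1)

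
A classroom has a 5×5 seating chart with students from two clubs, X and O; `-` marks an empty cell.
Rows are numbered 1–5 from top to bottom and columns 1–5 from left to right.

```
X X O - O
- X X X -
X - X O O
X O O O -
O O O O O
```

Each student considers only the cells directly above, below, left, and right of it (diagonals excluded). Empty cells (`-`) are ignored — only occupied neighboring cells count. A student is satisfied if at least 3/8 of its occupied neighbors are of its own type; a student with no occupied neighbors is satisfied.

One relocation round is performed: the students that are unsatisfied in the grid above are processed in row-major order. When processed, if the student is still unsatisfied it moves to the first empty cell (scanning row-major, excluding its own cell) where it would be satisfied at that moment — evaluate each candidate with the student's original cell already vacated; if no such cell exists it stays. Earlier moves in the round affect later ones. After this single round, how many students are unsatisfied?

2

Initially unsatisfied (in order): (1,3), (3,3), (4,1).
  (1,3) → (1,4).
  (3,3) → (1,3).
  (4,1) → (2,1).
Resulting grid:
X X X O O
X X X X -
X - - O O
- O O O -
O O O O O
Unsatisfied now: (1,4), (2,4).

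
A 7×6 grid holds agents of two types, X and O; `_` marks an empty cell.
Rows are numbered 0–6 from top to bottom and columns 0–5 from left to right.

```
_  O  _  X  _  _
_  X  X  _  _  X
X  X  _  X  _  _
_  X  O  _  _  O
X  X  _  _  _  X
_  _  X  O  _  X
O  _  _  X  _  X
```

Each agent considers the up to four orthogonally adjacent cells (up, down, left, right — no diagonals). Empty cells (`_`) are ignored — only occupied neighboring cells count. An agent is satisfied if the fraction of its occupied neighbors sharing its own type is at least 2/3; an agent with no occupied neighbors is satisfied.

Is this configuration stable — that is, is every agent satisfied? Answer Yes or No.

No

Row 0: (0,1)O 0/1 unhappy · (0,3)X 0/0 ok
Row 1: (1,1)X 2/3 ok · (1,2)X 1/1 ok · (1,5)X 0/0 ok
Row 2: (2,0)X 1/1 ok · (2,1)X 3/3 ok · (2,3)X 0/0 ok
Row 3: (3,1)X 2/3 ok · (3,2)O 0/1 unhappy · (3,5)O 0/1 unhappy
Row 4: (4,0)X 1/1 ok · (4,1)X 2/2 ok · (4,5)X 1/2 unhappy
Row 5: (5,2)X 0/1 unhappy · (5,3)O 0/2 unhappy · (5,5)X 2/2 ok
Row 6: (6,0)O 0/0 ok · (6,3)X 0/1 unhappy · (6,5)X 1/1 ok
For instance (0,1) has only 0/1 same-type neighbors, below 2/3.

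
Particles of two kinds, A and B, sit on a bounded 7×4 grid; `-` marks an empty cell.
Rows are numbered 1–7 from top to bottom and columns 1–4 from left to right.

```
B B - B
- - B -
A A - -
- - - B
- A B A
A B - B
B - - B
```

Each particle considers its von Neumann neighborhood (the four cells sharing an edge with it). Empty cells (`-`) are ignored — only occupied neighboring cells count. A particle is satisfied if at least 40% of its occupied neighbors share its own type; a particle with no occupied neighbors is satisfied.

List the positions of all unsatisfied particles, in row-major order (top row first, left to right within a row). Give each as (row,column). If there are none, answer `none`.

Row 1: (1,1)B 1/1 ✓ · (1,2)B 1/1 ✓ · (1,4)B 0/0 ✓
Row 2: (2,3)B 0/0 ✓
Row 3: (3,1)A 1/1 ✓ · (3,2)A 1/1 ✓
Row 4: (4,4)B 0/1 ✗
Row 5: (5,2)A 0/2 ✗ · (5,3)B 0/2 ✗ · (5,4)A 0/3 ✗
Row 6: (6,1)A 0/2 ✗ · (6,2)B 0/2 ✗ · (6,4)B 1/2 ✓
Row 7: (7,1)B 0/1 ✗ · (7,4)B 1/1 ✓

(4,4), (5,2), (5,3), (5,4), (6,1), (6,2), (7,1)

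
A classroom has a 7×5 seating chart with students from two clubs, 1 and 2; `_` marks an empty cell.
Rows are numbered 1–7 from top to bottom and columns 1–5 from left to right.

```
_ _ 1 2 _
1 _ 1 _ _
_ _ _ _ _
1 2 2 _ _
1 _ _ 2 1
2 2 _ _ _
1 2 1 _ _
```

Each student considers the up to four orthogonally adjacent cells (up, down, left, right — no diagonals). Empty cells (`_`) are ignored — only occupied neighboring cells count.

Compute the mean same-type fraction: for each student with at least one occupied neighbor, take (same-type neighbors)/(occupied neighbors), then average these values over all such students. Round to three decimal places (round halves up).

0.405

Row 1: (1,3)1 1/2 · (1,4)2 0/1
Row 2: (2,1)1 — no occupied neighbors · (2,3)1 1/1
Row 4: (4,1)1 1/2 · (4,2)2 1/2 · (4,3)2 1/1
Row 5: (5,1)1 1/2 · (5,4)2 0/1 · (5,5)1 0/1
Row 6: (6,1)2 1/3 · (6,2)2 2/2
Row 7: (7,1)1 0/2 · (7,2)2 1/3 · (7,3)1 0/1
Sum over 14 students: 1/2 + 0/1 + 1/1 + 1/2 + 1/2 + 1/1 + 1/2 + 0/1 + 0/1 + 1/3 + 2/2 + 0/2 + 1/3 + 0/1 = 17/3; mean = 17/3 ÷ 14 = 17/42 = 0.404761… → 0.405.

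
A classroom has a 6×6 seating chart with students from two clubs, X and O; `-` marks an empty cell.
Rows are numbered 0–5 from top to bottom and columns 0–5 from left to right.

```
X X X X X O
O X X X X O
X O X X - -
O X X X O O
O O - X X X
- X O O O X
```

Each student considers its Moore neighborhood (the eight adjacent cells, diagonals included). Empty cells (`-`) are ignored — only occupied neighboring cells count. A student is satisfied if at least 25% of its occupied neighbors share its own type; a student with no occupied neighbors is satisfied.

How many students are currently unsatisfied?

Row 0: (0,0)X 2/3 ok · (0,1)X 4/5 ok · (0,2)X 5/5 ok · (0,3)X 5/5 ok · (0,4)X 3/5 ok · (0,5)O 1/3 ok
Row 1: (1,0)O 1/5 unhappy · (1,1)X 6/8 ok · (1,2)X 7/8 ok · (1,3)X 7/7 ok · (1,4)X 4/6 ok · (1,5)O 1/3 ok
Row 2: (2,0)X 2/5 ok · (2,1)O 2/8 ok · (2,2)X 7/8 ok · (2,3)X 6/7 ok
Row 3: (3,0)O 3/5 ok · (3,1)X 3/7 ok · (3,2)X 5/7 ok · (3,3)X 5/6 ok · (3,4)O 1/6 unhappy · (3,5)O 1/3 ok
Row 4: (4,0)O 2/4 ok · (4,1)O 3/6 ok · (4,3)X 3/7 ok · (4,4)X 4/8 ok · (4,5)X 2/5 ok
Row 5: (5,1)X 0/3 unhappy · (5,2)O 2/4 ok · (5,3)O 2/4 ok · (5,4)O 1/5 unhappy · (5,5)X 2/3 ok
Unsatisfied: (1,0), (3,4), (5,1), (5,4) — 4 in total.

4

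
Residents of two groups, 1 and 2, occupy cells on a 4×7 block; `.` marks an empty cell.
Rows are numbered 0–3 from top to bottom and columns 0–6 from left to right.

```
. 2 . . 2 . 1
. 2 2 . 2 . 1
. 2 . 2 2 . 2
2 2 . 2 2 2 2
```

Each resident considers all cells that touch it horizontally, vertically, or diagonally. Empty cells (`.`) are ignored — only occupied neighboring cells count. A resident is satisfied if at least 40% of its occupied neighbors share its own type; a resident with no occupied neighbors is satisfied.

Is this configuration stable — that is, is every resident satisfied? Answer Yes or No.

Row 0: (0,1)2 2/2 ok · (0,4)2 1/1 ok · (0,6)1 1/1 ok
Row 1: (1,1)2 3/3 ok · (1,2)2 4/4 ok · (1,4)2 3/3 ok · (1,6)1 1/2 ok
Row 2: (2,1)2 4/4 ok · (2,3)2 5/5 ok · (2,4)2 5/5 ok · (2,6)2 2/3 ok
Row 3: (3,0)2 2/2 ok · (3,1)2 2/2 ok · (3,3)2 3/3 ok · (3,4)2 4/4 ok · (3,5)2 4/4 ok · (3,6)2 2/2 ok
All meet the threshold, so the configuration is stable.

Yes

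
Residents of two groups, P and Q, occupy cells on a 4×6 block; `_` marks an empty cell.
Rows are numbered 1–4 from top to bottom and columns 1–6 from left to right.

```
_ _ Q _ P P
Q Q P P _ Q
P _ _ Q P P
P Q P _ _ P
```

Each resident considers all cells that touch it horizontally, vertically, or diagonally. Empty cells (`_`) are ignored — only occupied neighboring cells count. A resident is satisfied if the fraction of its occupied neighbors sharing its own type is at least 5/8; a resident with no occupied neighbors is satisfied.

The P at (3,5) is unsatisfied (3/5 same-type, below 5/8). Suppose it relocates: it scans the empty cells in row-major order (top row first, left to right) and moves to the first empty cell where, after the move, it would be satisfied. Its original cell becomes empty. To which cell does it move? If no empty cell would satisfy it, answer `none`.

Vacating (3,5). Empty cells in order:
  (1,1): 0/2 same-type → still unsatisfied.
  (1,2): 1/4 same-type → still unsatisfied.
  (1,4): 3/4 same-type → satisfied — stop here.

(1,4)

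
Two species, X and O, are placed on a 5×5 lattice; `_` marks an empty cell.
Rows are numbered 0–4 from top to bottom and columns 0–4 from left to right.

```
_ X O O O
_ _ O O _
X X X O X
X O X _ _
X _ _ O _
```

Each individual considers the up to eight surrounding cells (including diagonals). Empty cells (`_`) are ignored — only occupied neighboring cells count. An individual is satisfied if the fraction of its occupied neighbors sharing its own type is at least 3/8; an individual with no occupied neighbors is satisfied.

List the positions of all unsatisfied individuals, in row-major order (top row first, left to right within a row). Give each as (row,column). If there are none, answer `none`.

Row 0: (0,1)X 0/2 unhappy · (0,2)O 3/4 ok · (0,3)O 4/4 ok · (0,4)O 2/2 ok
Row 1: (1,2)O 4/7 ok · (1,3)O 5/7 ok
Row 2: (2,0)X 2/3 ok · (2,1)X 4/6 ok · (2,2)X 2/6 unhappy · (2,3)O 2/5 ok · (2,4)X 0/2 unhappy
Row 3: (3,0)X 3/4 ok · (3,1)O 0/6 unhappy · (3,2)X 2/5 ok
Row 4: (4,0)X 1/2 ok · (4,3)O 0/1 unhappy

(0,1), (2,2), (2,4), (3,1), (4,3)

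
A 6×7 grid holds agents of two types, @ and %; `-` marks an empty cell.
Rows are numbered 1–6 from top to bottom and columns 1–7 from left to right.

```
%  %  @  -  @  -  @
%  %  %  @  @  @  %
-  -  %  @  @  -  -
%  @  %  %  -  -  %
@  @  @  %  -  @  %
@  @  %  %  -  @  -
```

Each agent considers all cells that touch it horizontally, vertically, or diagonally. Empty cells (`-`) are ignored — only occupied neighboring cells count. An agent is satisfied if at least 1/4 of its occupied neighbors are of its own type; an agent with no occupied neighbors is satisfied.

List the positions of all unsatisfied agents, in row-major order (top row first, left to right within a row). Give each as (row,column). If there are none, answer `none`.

Row 1: (1,1)% 3/3 satisfied · (1,2)% 4/5 satisfied · (1,3)@ 1/4 satisfied · (1,5)@ 3/3 satisfied · (1,7)@ 1/2 satisfied
Row 2: (2,1)% 3/3 satisfied · (2,2)% 5/6 satisfied · (2,3)% 3/6 satisfied · (2,4)@ 5/7 satisfied · (2,5)@ 5/5 satisfied · (2,6)@ 4/5 satisfied · (2,7)% 0/2 not
Row 3: (3,3)% 4/7 satisfied · (3,4)@ 3/7 satisfied · (3,5)@ 4/5 satisfied
Row 4: (4,1)% 0/3 not · (4,2)@ 3/6 satisfied · (4,3)% 3/7 satisfied · (4,4)% 3/6 satisfied · (4,7)% 1/2 satisfied
Row 5: (5,1)@ 4/5 satisfied · (5,2)@ 5/8 satisfied · (5,3)@ 3/8 satisfied · (5,4)% 4/5 satisfied · (5,6)@ 1/3 satisfied · (5,7)% 1/3 satisfied
Row 6: (6,1)@ 3/3 satisfied · (6,2)@ 4/5 satisfied · (6,3)% 2/5 satisfied · (6,4)% 2/3 satisfied · (6,6)@ 1/2 satisfied

(2,7), (4,1)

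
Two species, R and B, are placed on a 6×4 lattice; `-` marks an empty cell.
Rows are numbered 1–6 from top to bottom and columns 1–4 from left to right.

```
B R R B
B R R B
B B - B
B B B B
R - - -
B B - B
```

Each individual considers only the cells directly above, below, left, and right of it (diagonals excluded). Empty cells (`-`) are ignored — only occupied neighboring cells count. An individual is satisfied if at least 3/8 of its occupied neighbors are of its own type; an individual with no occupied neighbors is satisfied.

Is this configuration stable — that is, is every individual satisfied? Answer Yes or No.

Row 1: (1,1)B 1/2 ✓ · (1,2)R 2/3 ✓ · (1,3)R 2/3 ✓ · (1,4)B 1/2 ✓
Row 2: (2,1)B 2/3 ✓ · (2,2)R 2/4 ✓ · (2,3)R 2/3 ✓ · (2,4)B 2/3 ✓
Row 3: (3,1)B 3/3 ✓ · (3,2)B 2/3 ✓ · (3,4)B 2/2 ✓
Row 4: (4,1)B 2/3 ✓ · (4,2)B 3/3 ✓ · (4,3)B 2/2 ✓ · (4,4)B 2/2 ✓
Row 5: (5,1)R 0/2 ✗
Row 6: (6,1)B 1/2 ✓ · (6,2)B 1/1 ✓ · (6,4)B 0/0 ✓
For instance (5,1) has only 0/2 same-type neighbors, below 3/8.

No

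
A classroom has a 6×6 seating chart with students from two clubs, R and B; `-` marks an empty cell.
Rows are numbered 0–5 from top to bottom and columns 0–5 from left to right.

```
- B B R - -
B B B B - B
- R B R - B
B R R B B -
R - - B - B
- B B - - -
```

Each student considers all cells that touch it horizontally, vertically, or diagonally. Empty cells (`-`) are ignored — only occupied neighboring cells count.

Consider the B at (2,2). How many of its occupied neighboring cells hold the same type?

Occupied neighbors of (2,2): (1,1)=B, (1,2)=B, (1,3)=B, (2,1)=R, (2,3)=R, (3,1)=R, (3,2)=R, (3,3)=B.
Same type (B): 4 of 8.

4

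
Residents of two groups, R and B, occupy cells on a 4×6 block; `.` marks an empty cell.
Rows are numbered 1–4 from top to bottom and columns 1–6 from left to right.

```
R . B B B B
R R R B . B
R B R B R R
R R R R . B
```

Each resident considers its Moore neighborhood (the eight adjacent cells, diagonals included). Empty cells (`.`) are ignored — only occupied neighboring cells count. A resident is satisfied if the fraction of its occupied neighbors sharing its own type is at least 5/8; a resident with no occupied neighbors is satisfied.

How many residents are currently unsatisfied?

Row 1: (1,1)R 2/2 ok · (1,3)B 2/4 unhappy · (1,4)B 3/4 ok · (1,5)B 4/4 ok · (1,6)B 2/2 ok
Row 2: (2,1)R 3/4 ok · (2,2)R 5/7 ok · (2,3)R 2/7 unhappy · (2,4)B 4/7 unhappy · (2,6)B 2/4 unhappy
Row 3: (3,1)R 4/5 ok · (3,2)B 0/8 unhappy · (3,3)R 5/8 ok · (3,4)B 1/6 unhappy · (3,5)R 2/6 unhappy · (3,6)R 1/3 unhappy
Row 4: (4,1)R 2/3 ok · (4,2)R 4/5 ok · (4,3)R 3/5 unhappy · (4,4)R 3/4 ok · (4,6)B 0/2 unhappy
Unsatisfied: (1,3), (2,3), (2,4), (2,6), (3,2), (3,4), (3,5), (3,6), (4,3), (4,6) — 10 in total.

10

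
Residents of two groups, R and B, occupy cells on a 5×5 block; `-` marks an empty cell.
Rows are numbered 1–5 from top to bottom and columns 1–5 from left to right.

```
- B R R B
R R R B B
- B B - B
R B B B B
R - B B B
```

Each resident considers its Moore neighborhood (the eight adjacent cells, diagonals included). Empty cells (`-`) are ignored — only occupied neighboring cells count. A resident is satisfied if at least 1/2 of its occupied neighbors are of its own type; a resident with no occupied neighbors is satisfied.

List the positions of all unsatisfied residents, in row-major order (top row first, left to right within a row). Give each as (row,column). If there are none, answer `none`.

(1,2)B 0/4 unhappy
(1,3)R 3/5 ok
(1,4)R 2/5 unhappy
(1,5)B 2/3 ok
(2,1)R 1/3 unhappy
(2,2)R 3/6 ok
(2,3)R 3/7 unhappy
(2,4)B 4/7 ok
(2,5)B 3/4 ok
(3,2)B 3/7 unhappy
(3,3)B 5/7 ok
(3,5)B 4/4 ok
(4,1)R 1/3 unhappy
(4,2)B 4/6 ok
(4,3)B 6/6 ok
(4,4)B 7/7 ok
(4,5)B 4/4 ok
(5,1)R 1/2 ok
(5,3)B 4/4 ok
(5,4)B 5/5 ok
(5,5)B 3/3 ok

(1,2), (1,4), (2,1), (2,3), (3,2), (4,1)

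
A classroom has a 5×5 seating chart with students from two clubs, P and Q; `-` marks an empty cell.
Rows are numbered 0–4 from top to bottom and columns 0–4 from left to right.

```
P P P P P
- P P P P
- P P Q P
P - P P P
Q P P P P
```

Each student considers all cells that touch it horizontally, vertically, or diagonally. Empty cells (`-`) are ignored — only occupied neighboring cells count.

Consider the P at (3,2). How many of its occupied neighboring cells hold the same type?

Occupied neighbors of (3,2): (2,1)=P, (2,2)=P, (2,3)=Q, (3,3)=P, (4,1)=P, (4,2)=P, (4,3)=P.
Same type (P): 6 of 7.

6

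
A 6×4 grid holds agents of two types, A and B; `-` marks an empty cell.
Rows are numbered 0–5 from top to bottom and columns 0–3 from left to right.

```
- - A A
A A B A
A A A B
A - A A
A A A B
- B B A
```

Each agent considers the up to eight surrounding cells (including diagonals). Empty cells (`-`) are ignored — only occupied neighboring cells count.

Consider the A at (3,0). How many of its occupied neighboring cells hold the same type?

Occupied neighbors of (3,0): (2,0)=A, (2,1)=A, (4,0)=A, (4,1)=A.
Same type (A): 4 of 4.

4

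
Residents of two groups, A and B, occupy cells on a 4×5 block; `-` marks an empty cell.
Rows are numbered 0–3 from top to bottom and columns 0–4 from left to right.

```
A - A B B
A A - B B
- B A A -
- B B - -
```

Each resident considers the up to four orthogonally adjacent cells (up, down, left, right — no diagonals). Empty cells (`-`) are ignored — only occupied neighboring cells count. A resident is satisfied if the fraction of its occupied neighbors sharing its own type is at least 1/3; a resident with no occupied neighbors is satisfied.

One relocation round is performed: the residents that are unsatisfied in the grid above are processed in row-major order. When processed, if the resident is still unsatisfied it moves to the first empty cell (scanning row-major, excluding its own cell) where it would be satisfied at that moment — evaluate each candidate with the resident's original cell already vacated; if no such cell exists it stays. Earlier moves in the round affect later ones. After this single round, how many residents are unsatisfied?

Initially unsatisfied (in order): (0,2).
  (0,2) → (0,1).
Resulting grid:
A A - B B
A A - B B
- B A A -
- B B - -
All satisfied now.

0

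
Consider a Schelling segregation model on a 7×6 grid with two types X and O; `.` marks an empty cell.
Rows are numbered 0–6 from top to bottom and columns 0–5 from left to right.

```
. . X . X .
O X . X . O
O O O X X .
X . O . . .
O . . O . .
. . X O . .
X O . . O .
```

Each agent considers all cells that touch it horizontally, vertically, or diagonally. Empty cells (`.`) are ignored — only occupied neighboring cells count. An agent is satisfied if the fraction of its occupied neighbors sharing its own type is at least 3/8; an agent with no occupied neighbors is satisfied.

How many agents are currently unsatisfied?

7

(0,2)X 2/2 satisfied
(0,4)X 1/2 satisfied
(1,0)O 2/3 satisfied
(1,1)X 1/5 not
(1,3)X 4/5 satisfied
(1,5)O 0/2 not
(2,0)O 2/4 satisfied
(2,1)O 4/6 satisfied
(2,2)O 2/5 satisfied
(2,3)X 2/4 satisfied
(2,4)X 2/3 satisfied
(3,0)X 0/3 not
(3,2)O 3/4 satisfied
(4,0)O 0/1 not
(4,3)O 2/3 satisfied
(5,2)X 0/3 not
(5,3)O 2/3 satisfied
(6,0)X 0/1 not
(6,1)O 0/2 not
(6,4)O 1/1 satisfied
Unsatisfied: (1,1), (1,5), (3,0), (4,0), (5,2), (6,0), (6,1) — 7 in total.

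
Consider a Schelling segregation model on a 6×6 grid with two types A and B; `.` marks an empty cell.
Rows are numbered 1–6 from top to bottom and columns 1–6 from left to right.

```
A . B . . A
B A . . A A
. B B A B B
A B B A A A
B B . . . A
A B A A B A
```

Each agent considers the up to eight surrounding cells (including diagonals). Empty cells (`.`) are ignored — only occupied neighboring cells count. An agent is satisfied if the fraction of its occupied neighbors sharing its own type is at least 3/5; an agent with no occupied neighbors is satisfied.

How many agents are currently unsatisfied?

(1,1)A 1/2 unhappy
(1,3)B 0/1 unhappy
(1,6)A 2/2 ok
(2,1)B 1/3 unhappy
(2,2)A 1/5 unhappy
(2,5)A 3/5 ok
(2,6)A 2/4 unhappy
(3,2)B 4/6 ok
(3,3)B 3/6 unhappy
(3,4)A 3/6 unhappy
(3,5)B 1/7 unhappy
(3,6)B 1/5 unhappy
(4,1)A 0/4 unhappy
(4,2)B 5/6 ok
(4,3)B 4/6 ok
(4,4)A 2/5 unhappy
(4,5)A 4/6 ok
(4,6)A 2/4 unhappy
(5,1)B 3/5 ok
(5,2)B 4/7 unhappy
(5,6)A 3/4 ok
(6,1)A 0/3 unhappy
(6,2)B 2/4 unhappy
(6,3)A 1/3 unhappy
(6,4)A 1/2 unhappy
(6,5)B 0/3 unhappy
(6,6)A 1/2 unhappy
Unsatisfied: (1,1), (1,3), (2,1), (2,2), (2,6), (3,3), (3,4), (3,5), (3,6), (4,1), (4,4), (4,6), (5,2), (6,1), (6,2), (6,3), (6,4), (6,5), (6,6) — 19 in total.

19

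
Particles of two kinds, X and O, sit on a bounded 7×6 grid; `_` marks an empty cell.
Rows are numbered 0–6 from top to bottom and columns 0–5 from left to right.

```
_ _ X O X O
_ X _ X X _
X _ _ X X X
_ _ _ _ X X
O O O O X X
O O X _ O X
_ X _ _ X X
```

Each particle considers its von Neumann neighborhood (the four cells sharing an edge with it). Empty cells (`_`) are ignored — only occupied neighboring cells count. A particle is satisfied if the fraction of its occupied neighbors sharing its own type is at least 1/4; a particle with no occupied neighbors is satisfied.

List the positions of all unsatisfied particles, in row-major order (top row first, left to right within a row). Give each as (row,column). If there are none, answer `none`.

(0,2), (0,3), (0,5), (5,2), (5,4), (6,1)

(0,2)X 0/1 unhappy
(0,3)O 0/3 unhappy
(0,4)X 1/3 ok
(0,5)O 0/1 unhappy
(1,1)X 0/0 ok
(1,3)X 2/3 ok
(1,4)X 3/3 ok
(2,0)X 0/0 ok
(2,3)X 2/2 ok
(2,4)X 4/4 ok
(2,5)X 2/2 ok
(3,4)X 3/3 ok
(3,5)X 3/3 ok
(4,0)O 2/2 ok
(4,1)O 3/3 ok
(4,2)O 2/3 ok
(4,3)O 1/2 ok
(4,4)X 2/4 ok
(4,5)X 3/3 ok
(5,0)O 2/2 ok
(5,1)O 2/4 ok
(5,2)X 0/2 unhappy
(5,4)O 0/3 unhappy
(5,5)X 2/3 ok
(6,1)X 0/1 unhappy
(6,4)X 1/2 ok
(6,5)X 2/2 ok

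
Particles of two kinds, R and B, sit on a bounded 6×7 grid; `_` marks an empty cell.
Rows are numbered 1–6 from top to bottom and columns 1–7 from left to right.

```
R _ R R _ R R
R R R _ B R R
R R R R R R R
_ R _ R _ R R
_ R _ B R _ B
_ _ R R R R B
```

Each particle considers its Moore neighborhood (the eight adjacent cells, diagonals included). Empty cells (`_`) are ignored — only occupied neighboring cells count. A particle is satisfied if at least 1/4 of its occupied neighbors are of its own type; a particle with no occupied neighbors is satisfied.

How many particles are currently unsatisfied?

Row 1: (1,1)R 2/2 satisfied · (1,3)R 3/3 satisfied · (1,4)R 2/3 satisfied · (1,6)R 3/4 satisfied · (1,7)R 3/3 satisfied
Row 2: (2,1)R 4/4 satisfied · (2,2)R 7/7 satisfied · (2,3)R 6/6 satisfied · (2,5)B 0/6 not · (2,6)R 6/7 satisfied · (2,7)R 5/5 satisfied
Row 3: (3,1)R 4/4 satisfied · (3,2)R 6/6 satisfied · (3,3)R 6/6 satisfied · (3,4)R 4/5 satisfied · (3,5)R 5/6 satisfied · (3,6)R 6/7 satisfied · (3,7)R 5/5 satisfied
Row 4: (4,2)R 4/4 satisfied · (4,4)R 4/5 satisfied · (4,6)R 5/6 satisfied · (4,7)R 3/4 satisfied
Row 5: (5,2)R 2/2 satisfied · (5,4)B 0/5 not · (5,5)R 5/6 satisfied · (5,7)B 1/4 satisfied
Row 6: (6,3)R 2/3 satisfied · (6,4)R 3/4 satisfied · (6,5)R 3/4 satisfied · (6,6)R 2/4 satisfied · (6,7)B 1/2 satisfied
Unsatisfied: (2,5), (5,4) — 2 in total.

2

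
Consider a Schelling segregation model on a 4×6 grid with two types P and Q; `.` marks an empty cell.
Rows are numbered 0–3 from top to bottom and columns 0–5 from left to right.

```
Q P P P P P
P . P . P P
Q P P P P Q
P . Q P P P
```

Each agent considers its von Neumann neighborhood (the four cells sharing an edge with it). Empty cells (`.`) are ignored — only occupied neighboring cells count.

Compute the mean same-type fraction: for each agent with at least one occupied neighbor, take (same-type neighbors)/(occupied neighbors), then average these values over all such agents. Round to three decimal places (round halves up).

0.587

Row 0: (0,0)Q 0/2 · (0,1)P 1/2 · (0,2)P 3/3 · (0,3)P 2/2 · (0,4)P 3/3 · (0,5)P 2/2
Row 1: (1,0)P 0/2 · (1,2)P 2/2 · (1,4)P 3/3 · (1,5)P 2/3
Row 2: (2,0)Q 0/3 · (2,1)P 1/2 · (2,2)P 3/4 · (2,3)P 3/3 · (2,4)P 3/4 · (2,5)Q 0/3
Row 3: (3,0)P 0/1 · (3,2)Q 0/2 · (3,3)P 2/3 · (3,4)P 3/3 · (3,5)P 1/2
Sum over 21 agents: 0/2 + 1/2 + 3/3 + 2/2 + 3/3 + 2/2 + 0/2 + 2/2 + 3/3 + 2/3 + 0/3 + 1/2 + 3/4 + 3/3 + 3/4 + 0/3 + 0/1 + 0/2 + 2/3 + 3/3 + 1/2 = 37/3; mean = 37/3 ÷ 21 = 37/63 = 0.587301… → 0.587.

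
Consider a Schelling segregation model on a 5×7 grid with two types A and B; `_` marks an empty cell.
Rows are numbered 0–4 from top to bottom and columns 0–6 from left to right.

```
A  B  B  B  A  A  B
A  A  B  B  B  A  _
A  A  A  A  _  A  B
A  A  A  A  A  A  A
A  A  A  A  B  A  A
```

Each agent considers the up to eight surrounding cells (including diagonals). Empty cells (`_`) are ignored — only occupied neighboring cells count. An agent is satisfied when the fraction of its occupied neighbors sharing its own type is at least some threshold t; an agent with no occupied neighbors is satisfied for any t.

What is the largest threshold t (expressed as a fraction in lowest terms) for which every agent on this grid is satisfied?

Row 0: (0,0)A 2/3 · (0,1)B 2/5 · (0,2)B 4/5 · (0,3)B 4/5 · (0,4)A 2/5 · (0,5)A 2/4 · (0,6)B 0/2
Row 1: (1,0)A 4/5 · (1,1)A 5/8 · (1,2)B 4/8 · (1,3)B 4/7 · (1,4)B 2/7 · (1,5)A 3/6
Row 2: (2,0)A 5/5 · (2,1)A 7/8 · (2,2)A 6/8 · (2,3)A 4/7 · (2,5)A 4/6 · (2,6)B 0/4
Row 3: (3,0)A 5/5 · (3,1)A 8/8 · (3,2)A 8/8 · (3,3)A 6/7 · (3,4)A 6/7 · (3,5)A 5/7 · (3,6)A 4/5
Row 4: (4,0)A 3/3 · (4,1)A 5/5 · (4,2)A 5/5 · (4,3)A 4/5 · (4,4)B 0/5 · (4,5)A 4/5 · (4,6)A 3/3
The smallest same-type fraction is 0/2 at (0,6), which reduces to 0/1. Any threshold above that leaves this agent unsatisfied.

0/1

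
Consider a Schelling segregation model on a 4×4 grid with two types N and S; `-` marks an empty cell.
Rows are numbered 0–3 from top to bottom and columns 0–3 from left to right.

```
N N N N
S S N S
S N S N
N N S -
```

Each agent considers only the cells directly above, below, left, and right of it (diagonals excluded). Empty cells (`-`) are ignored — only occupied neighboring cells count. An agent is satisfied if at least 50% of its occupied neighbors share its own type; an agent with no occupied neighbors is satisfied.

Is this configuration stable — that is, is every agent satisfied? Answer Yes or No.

(0,0)N 1/2 ok
(0,1)N 2/3 ok
(0,2)N 3/3 ok
(0,3)N 1/2 ok
(1,0)S 2/3 ok
(1,1)S 1/4 unhappy
(1,2)N 1/4 unhappy
(1,3)S 0/3 unhappy
(2,0)S 1/3 unhappy
(2,1)N 1/4 unhappy
(2,2)S 1/4 unhappy
(2,3)N 0/2 unhappy
(3,0)N 1/2 ok
(3,1)N 2/3 ok
(3,2)S 1/2 ok
For instance (1,1) has only 1/4 same-type neighbors, below 1/2.

No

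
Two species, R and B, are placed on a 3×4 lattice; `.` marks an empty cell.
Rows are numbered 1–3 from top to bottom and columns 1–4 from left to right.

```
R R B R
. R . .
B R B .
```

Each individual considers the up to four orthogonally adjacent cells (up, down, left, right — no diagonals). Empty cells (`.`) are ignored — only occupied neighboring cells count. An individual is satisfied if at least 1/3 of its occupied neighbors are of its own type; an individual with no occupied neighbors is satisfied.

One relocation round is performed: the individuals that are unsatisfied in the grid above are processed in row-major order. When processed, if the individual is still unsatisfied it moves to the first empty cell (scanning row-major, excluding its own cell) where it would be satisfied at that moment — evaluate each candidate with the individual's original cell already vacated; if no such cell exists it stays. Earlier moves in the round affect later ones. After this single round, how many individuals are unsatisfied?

Initially unsatisfied (in order): (1,3), (1,4), (3,1), (3,3).
  (1,3) → (2,1).
  (1,4): now satisfied by earlier moves; stays.
  (3,1): now satisfied by earlier moves; stays.
  (3,3) → (3,4).
Resulting grid:
R R . R
B R . .
B R . B
All satisfied now.

0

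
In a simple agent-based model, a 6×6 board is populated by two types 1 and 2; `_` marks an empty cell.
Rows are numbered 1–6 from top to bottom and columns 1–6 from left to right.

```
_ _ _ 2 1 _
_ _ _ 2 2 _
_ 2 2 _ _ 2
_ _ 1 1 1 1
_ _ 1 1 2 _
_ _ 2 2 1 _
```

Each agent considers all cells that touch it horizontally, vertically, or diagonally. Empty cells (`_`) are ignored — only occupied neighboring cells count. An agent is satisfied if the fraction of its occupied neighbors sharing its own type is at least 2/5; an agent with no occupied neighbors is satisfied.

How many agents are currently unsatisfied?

6

(1,4)2 2/3 ok
(1,5)1 0/3 unhappy
(2,4)2 3/4 ok
(2,5)2 3/4 ok
(3,2)2 1/2 ok
(3,3)2 2/4 ok
(3,6)2 1/3 unhappy
(4,3)1 3/5 ok
(4,4)1 4/6 ok
(4,5)1 3/5 ok
(4,6)1 1/3 unhappy
(5,3)1 3/5 ok
(5,4)1 5/8 ok
(5,5)2 1/6 unhappy
(6,3)2 1/3 unhappy
(6,4)2 2/5 ok
(6,5)1 1/3 unhappy
Unsatisfied: (1,5), (3,6), (4,6), (5,5), (6,3), (6,5) — 6 in total.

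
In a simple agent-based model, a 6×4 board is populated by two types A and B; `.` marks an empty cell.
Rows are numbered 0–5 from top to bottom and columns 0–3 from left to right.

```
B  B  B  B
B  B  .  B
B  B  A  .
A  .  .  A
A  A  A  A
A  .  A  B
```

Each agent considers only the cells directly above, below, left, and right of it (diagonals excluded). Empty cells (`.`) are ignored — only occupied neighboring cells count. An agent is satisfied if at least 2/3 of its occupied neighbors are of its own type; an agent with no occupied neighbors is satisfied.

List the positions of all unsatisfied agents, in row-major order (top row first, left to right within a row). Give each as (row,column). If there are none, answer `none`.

(2,2), (3,0), (5,2), (5,3)

(0,0)B 2/2 ok
(0,1)B 3/3 ok
(0,2)B 2/2 ok
(0,3)B 2/2 ok
(1,0)B 3/3 ok
(1,1)B 3/3 ok
(1,3)B 1/1 ok
(2,0)B 2/3 ok
(2,1)B 2/3 ok
(2,2)A 0/1 unhappy
(3,0)A 1/2 unhappy
(3,3)A 1/1 ok
(4,0)A 3/3 ok
(4,1)A 2/2 ok
(4,2)A 3/3 ok
(4,3)A 2/3 ok
(5,0)A 1/1 ok
(5,2)A 1/2 unhappy
(5,3)B 0/2 unhappy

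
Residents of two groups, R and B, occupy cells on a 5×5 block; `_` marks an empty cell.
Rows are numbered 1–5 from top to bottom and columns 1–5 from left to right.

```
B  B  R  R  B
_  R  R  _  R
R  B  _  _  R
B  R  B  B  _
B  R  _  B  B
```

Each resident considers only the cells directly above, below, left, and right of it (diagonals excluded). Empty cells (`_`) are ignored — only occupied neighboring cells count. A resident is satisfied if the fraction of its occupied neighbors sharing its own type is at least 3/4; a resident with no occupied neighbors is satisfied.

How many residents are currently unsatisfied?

13

(1,1)B 1/1 ✓
(1,2)B 1/3 ✗
(1,3)R 2/3 ✗
(1,4)R 1/2 ✗
(1,5)B 0/2 ✗
(2,2)R 1/3 ✗
(2,3)R 2/2 ✓
(2,5)R 1/2 ✗
(3,1)R 0/2 ✗
(3,2)B 0/3 ✗
(3,5)R 1/1 ✓
(4,1)B 1/3 ✗
(4,2)R 1/4 ✗
(4,3)B 1/2 ✗
(4,4)B 2/2 ✓
(5,1)B 1/2 ✗
(5,2)R 1/2 ✗
(5,4)B 2/2 ✓
(5,5)B 1/1 ✓
Unsatisfied: (1,2), (1,3), (1,4), (1,5), (2,2), (2,5), (3,1), (3,2), (4,1), (4,2), (4,3), (5,1), (5,2) — 13 in total.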